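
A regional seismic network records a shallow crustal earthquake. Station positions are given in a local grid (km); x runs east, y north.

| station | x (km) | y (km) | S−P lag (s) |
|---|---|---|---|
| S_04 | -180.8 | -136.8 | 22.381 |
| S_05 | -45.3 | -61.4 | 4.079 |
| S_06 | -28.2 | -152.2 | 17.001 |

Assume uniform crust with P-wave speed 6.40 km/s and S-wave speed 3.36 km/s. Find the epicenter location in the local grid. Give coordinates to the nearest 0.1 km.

-58.8 km east, -35.9 km north

Distance from S−P lag: d = Δt · v_P v_S / (v_P − v_S) = Δt · (6.40·3.36)/(6.40−3.36) ≈ 7.0737·Δt.
So d_S_04 = 158.32, d_S_05 = 28.85, d_S_06 = 120.26 km.
Circle about each station: (x + 180.8)² + (y + 136.8)² = 158.32²; (x + 45.3)² + (y + 61.4)² = 28.85²; (x + 28.2)² + (y + 152.2)² = 120.26².
Subtracting the S_04 equation from the S_05 and S_06 equations removes the quadratic terms:
271.0 x + 150.8 y = -21347.93
305.2 x − 30.8 y = -16840.05
Solving the 2×2 system: x ≈ -58.8, y ≈ -35.9 km.
Check against S_04 (with the unrounded x, y): √((x + 180.8)²+(y + 136.8)²) = 158.32 ≈ 158.32 km. ✓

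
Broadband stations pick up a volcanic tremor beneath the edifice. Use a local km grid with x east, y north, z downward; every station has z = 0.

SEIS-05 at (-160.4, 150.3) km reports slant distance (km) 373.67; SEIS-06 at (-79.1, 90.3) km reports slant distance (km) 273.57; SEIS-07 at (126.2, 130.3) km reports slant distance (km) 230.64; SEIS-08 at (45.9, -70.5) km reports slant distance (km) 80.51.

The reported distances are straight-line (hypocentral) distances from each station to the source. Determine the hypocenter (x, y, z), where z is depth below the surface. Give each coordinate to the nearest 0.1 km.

Each station gives a sphere (x−x_i)² + (y−y_i)² + z² = d_i² (stations at z=0).
Subtracting the SEIS-05 sphere from SEIS-06 and SEIS-07: z² cancels, leaving linear equations in x and y:
162.6 x − 120.0 y = 30881.37
573.2 x − 40.0 y = 71020.74
Solving: x ≈ 117.008, y ≈ -98.799 km (keep extra digits for the depth step; rounded: 117.0, -98.8).
Then from the SEIS-05 sphere: z² = 373.67² − (x + 160.4)² − (y − 150.3)² with x = 117.008, y = -98.799, so z ≈ 24.975 ≈ 25.0 km.

x ≈ 117.0 km, y ≈ -98.8 km, depth ≈ 25.0 km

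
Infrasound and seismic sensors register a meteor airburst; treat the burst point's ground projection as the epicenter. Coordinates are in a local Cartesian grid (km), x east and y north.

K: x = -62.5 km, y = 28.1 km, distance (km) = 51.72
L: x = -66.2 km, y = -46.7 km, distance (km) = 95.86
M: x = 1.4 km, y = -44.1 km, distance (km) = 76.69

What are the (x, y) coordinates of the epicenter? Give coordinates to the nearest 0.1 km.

-10.9 km east, 31.6 km north

Circle about each station: (x + 62.5)² + (y − 28.1)² = 51.72²; (x + 66.2)² + (y + 46.7)² = 95.86²; (x − 1.4)² + (y + 44.1)² = 76.69².
Subtracting the K equation from the L and M equations removes the quadratic terms:
-7.4 x − 149.6 y = -4646.71
127.8 x − 144.4 y = -5955.49
Solving the 2×2 system: x ≈ -10.9, y ≈ 31.6 km.
Check against K (with the unrounded x, y): √((x + 62.5)²+(y − 28.1)²) = 51.72 ≈ 51.72 km. ✓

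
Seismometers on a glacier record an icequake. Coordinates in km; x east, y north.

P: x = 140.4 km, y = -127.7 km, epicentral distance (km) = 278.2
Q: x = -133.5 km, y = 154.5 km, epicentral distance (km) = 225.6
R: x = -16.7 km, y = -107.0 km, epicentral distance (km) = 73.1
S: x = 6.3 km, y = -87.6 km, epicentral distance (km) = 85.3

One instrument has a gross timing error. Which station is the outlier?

Solve using three stations at a time. Using Q, R, S (subtract circle equations pairwise → linear system) gives (x, y) ≈ (-75.6, -63.6).
Distances from that point to each station vs reported:
  P: calculated 225.4 vs reported 278.2 → residual 52.8 km
  Q: calculated 225.6 vs reported 225.6 → residual 0.0 km
  R: calculated 73.2 vs reported 73.1 → residual 0.1 km
  S: calculated 85.4 vs reported 85.3 → residual 0.1 km
Q, R, S are mutually consistent (residuals ≈ 0); P is off by 52.8 km.

P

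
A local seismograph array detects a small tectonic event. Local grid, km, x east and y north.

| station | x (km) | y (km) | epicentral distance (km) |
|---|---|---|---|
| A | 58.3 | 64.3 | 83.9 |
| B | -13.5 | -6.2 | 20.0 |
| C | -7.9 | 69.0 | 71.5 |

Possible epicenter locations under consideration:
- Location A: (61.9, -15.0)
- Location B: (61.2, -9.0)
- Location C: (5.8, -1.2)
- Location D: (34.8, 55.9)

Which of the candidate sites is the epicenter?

For each candidate, compare |candidate − station| to the reported distance:
Location A: residuals A 4.5, B 55.9, C 37.7 → max 55.9 km
Location B: residuals A 10.5, B 54.8, C 32.7 → max 54.8 km
Location C: residuals A 0.0, B 0.1, C 0.0 → max 0.1 km
Location D: residuals A 58.9, B 58.7, C 26.8 → max 58.9 km
Only Location C has all residuals ≈ 0.

Location C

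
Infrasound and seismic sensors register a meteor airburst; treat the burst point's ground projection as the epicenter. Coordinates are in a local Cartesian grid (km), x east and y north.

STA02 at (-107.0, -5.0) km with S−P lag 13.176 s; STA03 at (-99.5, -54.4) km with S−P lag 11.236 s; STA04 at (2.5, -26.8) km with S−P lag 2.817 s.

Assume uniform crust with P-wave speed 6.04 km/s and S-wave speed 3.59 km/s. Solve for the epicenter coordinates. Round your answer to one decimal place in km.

Distance from S−P lag: d = Δt · v_P v_S / (v_P − v_S) = Δt · (6.04·3.59)/(6.04−3.59) ≈ 8.8504·Δt.
So d_STA02 = 116.61, d_STA03 = 99.44, d_STA04 = 24.93 km.
Circle about each station: (x + 107.0)² + (y + 5.0)² = 116.61²; (x + 99.5)² + (y + 54.4)² = 99.44²; (x − 2.5)² + (y + 26.8)² = 24.93².
Subtracting the STA02 equation from the STA03 and STA04 equations removes the quadratic terms:
15.0 x − 98.8 y = 5095.19
219.0 x − 43.6 y = 2226.88
Solving the 2×2 system: x ≈ -0.1, y ≈ -51.6 km.
Check against STA02 (with the unrounded x, y): √((x + 107.0)²+(y + 5.0)²) = 116.61 ≈ 116.61 km. ✓

-0.1 km east, -51.6 km north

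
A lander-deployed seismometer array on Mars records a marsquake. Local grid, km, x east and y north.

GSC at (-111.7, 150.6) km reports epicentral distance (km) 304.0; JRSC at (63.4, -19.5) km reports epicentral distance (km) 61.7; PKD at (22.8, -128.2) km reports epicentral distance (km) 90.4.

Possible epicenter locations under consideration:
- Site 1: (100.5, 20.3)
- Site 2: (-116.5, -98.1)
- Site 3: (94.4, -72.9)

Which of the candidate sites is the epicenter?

Site 3

For each candidate, compare |candidate − station| to the reported distance:
Site 1: residuals GSC 55.0, JRSC 7.3, PKD 77.2 → max 77.2 km
Site 2: residuals GSC 55.3, JRSC 134.6, PKD 52.1 → max 134.6 km
Site 3: residuals GSC 0.0, JRSC 0.0, PKD 0.1 → max 0.1 km
Only Site 3 has all residuals ≈ 0.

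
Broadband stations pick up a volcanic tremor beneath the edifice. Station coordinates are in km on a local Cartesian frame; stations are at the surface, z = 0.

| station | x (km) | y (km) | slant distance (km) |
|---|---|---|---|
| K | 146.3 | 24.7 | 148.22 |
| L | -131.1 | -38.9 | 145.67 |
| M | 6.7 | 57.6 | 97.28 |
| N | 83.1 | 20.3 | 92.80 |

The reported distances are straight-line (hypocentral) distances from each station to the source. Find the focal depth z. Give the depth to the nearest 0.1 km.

Each station gives a sphere (x−x_i)² + (y−y_i)² + z² = d_i² (stations at z=0).
Subtracting the K sphere from L and M: z² cancels, leaving linear equations in x and y:
-554.8 x − 127.2 y = -2563.94
-279.2 x + 65.8 y = -6145.36
Solving: x ≈ 13.196, y ≈ -37.401 km (keep extra digits for the depth step; rounded: 13.2, -37.4).
Then from the K sphere: z² = 148.22² − (x − 146.3)² − (y − 24.7)² with x = 13.196, y = -37.401, so z ≈ 19.899 ≈ 19.9 km.

z ≈ 19.9 km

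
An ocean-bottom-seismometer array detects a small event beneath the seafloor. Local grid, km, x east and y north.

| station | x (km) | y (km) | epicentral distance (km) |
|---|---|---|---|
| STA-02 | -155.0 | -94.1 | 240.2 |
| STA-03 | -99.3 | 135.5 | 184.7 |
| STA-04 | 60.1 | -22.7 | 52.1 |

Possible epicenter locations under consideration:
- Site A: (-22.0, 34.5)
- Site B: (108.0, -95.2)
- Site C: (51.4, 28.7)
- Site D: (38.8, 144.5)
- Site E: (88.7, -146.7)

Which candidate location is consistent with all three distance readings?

For each candidate, compare |candidate − station| to the reported distance:
Site A: residuals STA-02 55.2, STA-03 57.5, STA-04 48.0 → max 57.5 km
Site B: residuals STA-02 22.8, STA-03 125.5, STA-04 34.8 → max 125.5 km
Site C: residuals STA-02 0.0, STA-03 0.0, STA-04 0.0 → max 0.0 km
Site D: residuals STA-02 67.2, STA-03 46.3, STA-04 116.5 → max 116.5 km
Site E: residuals STA-02 9.1, STA-03 154.4, STA-04 75.2 → max 154.4 km
Only Site C has all residuals ≈ 0.

Site C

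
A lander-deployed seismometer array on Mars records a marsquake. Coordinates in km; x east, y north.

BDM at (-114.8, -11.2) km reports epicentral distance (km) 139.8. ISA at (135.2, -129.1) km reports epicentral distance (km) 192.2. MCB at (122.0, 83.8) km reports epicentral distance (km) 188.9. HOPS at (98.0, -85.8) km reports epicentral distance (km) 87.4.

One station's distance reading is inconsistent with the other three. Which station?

ISA

Solve using three stations at a time. Using BDM, MCB, HOPS (subtract circle equations pairwise → linear system) gives (x, y) ≈ (12.1, -69.8).
Distances from that point to each station vs reported:
  BDM: calculated 139.8 vs reported 139.8 → residual 0.0 km
  ISA: calculated 136.6 vs reported 192.2 → residual 55.6 km
  MCB: calculated 188.9 vs reported 188.9 → residual 0.0 km
  HOPS: calculated 87.4 vs reported 87.4 → residual 0.0 km
BDM, MCB, HOPS are mutually consistent (residuals ≈ 0); ISA is off by 55.6 km.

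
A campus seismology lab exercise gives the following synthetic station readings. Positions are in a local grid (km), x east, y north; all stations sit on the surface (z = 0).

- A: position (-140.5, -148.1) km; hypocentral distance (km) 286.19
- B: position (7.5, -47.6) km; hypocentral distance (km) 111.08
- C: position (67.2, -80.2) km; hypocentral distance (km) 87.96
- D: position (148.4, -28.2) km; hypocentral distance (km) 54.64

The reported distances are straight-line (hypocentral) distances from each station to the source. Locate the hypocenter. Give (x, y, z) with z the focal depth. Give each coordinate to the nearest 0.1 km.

(106.9, -7.1, 28.6)

Each station gives a sphere (x−x_i)² + (y−y_i)² + z² = d_i² (stations at z=0).
Subtracting the A sphere from B and C: z² cancels, leaving linear equations in x and y:
296.0 x + 201.0 y = 30214.10
415.4 x + 135.8 y = 43441.77
Solving: x ≈ 106.902, y ≈ -7.109 km (keep extra digits for the depth step; rounded: 106.9, -7.1).
Then from the A sphere: z² = 286.19² − (x + 140.5)² − (y + 148.1)² with x = 106.902, y = -7.109, so z ≈ 28.610 ≈ 28.6 km.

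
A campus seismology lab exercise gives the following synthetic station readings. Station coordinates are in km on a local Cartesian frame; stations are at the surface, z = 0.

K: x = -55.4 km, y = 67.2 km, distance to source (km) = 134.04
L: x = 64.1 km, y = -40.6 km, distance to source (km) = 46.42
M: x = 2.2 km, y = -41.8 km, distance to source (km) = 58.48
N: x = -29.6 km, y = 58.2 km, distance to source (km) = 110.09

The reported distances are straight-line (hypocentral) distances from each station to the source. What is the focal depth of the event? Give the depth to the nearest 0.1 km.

Each station gives a sphere (x−x_i)² + (y−y_i)² + z² = d_i² (stations at z=0).
Subtracting the K sphere from L and M: z² cancels, leaving linear equations in x and y:
239.0 x − 215.6 y = 13984.08
115.2 x − 218.0 y = 8713.89
Solving: x ≈ 42.906, y ≈ -17.299 km (keep extra digits for the depth step; rounded: 42.9, -17.3).
Then from the K sphere: z² = 134.04² − (x + 55.4)² − (y − 67.2)² with x = 42.906, y = -17.299, so z ≈ 34.096 ≈ 34.1 km.

34.1 km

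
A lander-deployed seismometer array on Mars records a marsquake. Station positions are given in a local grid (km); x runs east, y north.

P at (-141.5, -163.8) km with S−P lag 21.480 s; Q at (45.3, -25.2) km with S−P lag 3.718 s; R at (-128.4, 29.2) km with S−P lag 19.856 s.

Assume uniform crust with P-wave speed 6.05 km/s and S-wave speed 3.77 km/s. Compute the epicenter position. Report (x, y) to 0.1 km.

47.9 km east, -62.3 km north

Distance from S−P lag: d = Δt · v_P v_S / (v_P − v_S) = Δt · (6.05·3.77)/(6.05−3.77) ≈ 10.0037·Δt.
So d_P = 214.88, d_Q = 37.19, d_R = 198.63 km.
Circle about each station: (x + 141.5)² + (y + 163.8)² = 214.88²; (x − 45.3)² + (y + 25.2)² = 37.19²; (x + 128.4)² + (y − 29.2)² = 198.63².
Subtracting the P equation from the Q and R equations removes the quadratic terms:
373.6 x + 277.2 y = 624.76
26.2 x + 386.0 y = -22793.95
Solving the 2×2 system: x ≈ 47.9, y ≈ -62.3 km.
Check against P (with the unrounded x, y): √((x + 141.5)²+(y + 163.8)²) = 214.88 ≈ 214.88 km. ✓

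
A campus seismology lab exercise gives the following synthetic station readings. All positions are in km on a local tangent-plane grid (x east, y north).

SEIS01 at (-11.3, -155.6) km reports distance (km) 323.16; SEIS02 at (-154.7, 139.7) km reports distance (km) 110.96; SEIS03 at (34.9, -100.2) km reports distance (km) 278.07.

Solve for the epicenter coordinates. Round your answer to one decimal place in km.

Circle about each station: (x + 11.3)² + (y + 155.6)² = 323.16²; (x + 154.7)² + (y − 139.7)² = 110.96²; (x − 34.9)² + (y + 100.2)² = 278.07².
Subtracting the SEIS01 equation from the SEIS02 and SEIS03 equations removes the quadratic terms:
-286.8 x + 590.6 y = 111229.39
92.4 x + 110.8 y = 14028.46
Solving the 2×2 system: x ≈ -46.8, y ≈ 165.6 km.

(-46.8, 165.6)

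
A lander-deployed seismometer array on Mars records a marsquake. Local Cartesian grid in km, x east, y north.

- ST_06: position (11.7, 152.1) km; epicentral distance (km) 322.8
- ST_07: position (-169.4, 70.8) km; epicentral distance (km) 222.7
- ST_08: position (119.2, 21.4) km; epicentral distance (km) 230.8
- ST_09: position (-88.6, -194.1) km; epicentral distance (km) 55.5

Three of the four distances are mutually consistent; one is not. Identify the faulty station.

ST_08

Solve using three stations at a time. Using ST_06, ST_07, ST_09 (subtract circle equations pairwise → linear system) gives (x, y) ≈ (-114.5, -145.0).
Distances from that point to each station vs reported:
  ST_06: calculated 322.8 vs reported 322.8 → residual 0.0 km
  ST_07: calculated 222.7 vs reported 222.7 → residual 0.0 km
  ST_08: calculated 286.9 vs reported 230.8 → residual 56.1 km
  ST_09: calculated 55.5 vs reported 55.5 → residual 0.0 km
ST_06, ST_07, ST_09 are mutually consistent (residuals ≈ 0); ST_08 is off by 56.1 km.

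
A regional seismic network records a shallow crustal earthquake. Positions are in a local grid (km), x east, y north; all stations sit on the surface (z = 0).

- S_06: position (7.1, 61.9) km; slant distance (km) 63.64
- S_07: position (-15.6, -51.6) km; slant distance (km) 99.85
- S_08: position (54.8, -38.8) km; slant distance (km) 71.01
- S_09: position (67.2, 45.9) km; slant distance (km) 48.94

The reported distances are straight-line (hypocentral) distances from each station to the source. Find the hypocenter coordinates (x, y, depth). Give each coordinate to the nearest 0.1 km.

Each station gives a sphere (x−x_i)² + (y−y_i)² + z² = d_i² (stations at z=0).
Subtracting the S_06 sphere from S_07 and S_08: z² cancels, leaving linear equations in x and y:
-45.4 x − 227.0 y = -6896.07
95.4 x − 201.4 y = -365.91
Solving: x ≈ 42.397, y ≈ 21.900 km (keep extra digits for the depth step; rounded: 42.4, 21.9).
Then from the S_06 sphere: z² = 63.64² − (x − 7.1)² − (y − 61.9)² with x = 42.397, y = 21.900, so z ≈ 34.701 ≈ 34.7 km.

(42.4, 21.9, 34.7)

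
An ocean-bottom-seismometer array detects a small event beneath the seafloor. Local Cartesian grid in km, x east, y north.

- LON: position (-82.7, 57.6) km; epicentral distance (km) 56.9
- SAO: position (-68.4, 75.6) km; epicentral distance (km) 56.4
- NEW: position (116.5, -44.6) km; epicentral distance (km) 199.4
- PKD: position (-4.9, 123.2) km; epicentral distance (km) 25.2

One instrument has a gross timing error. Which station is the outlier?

Solve using three stations at a time. Using SAO, NEW, PKD (subtract circle equations pairwise → linear system) gives (x, y) ≈ (-18.6, 102.1).
Distances from that point to each station vs reported:
  LON: calculated 78.0 vs reported 56.9 → residual 21.1 km
  SAO: calculated 56.4 vs reported 56.4 → residual 0.0 km
  NEW: calculated 199.4 vs reported 199.4 → residual 0.0 km
  PKD: calculated 25.2 vs reported 25.2 → residual 0.0 km
SAO, NEW, PKD are mutually consistent (residuals ≈ 0); LON is off by 21.1 km.

LON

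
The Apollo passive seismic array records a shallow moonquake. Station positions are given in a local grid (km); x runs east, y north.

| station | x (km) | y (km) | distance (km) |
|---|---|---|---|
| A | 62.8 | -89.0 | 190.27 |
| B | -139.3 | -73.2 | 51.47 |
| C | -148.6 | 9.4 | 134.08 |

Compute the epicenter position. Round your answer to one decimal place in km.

Circle about each station: (x − 62.8)² + (y + 89.0)² = 190.27²; (x + 139.3)² + (y + 73.2)² = 51.47²; (x + 148.6)² + (y − 9.4)² = 134.08².
Subtracting pairs of circle equations eliminates x²+y² and gives linear equations (the radical axes):
-404.2 x + 31.6 y = 46451.40
-422.8 x + 196.8 y = 28530.71
Solving the 2×2 system: x ≈ -124.5, y ≈ -122.5 km.

-124.5 km east, -122.5 km north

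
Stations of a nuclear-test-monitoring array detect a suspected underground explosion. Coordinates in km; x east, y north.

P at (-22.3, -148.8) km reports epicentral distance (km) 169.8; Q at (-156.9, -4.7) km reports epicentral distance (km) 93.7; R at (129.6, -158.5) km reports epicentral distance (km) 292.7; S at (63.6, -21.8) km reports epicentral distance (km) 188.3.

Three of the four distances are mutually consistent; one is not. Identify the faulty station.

Q

Solve using three stations at a time. Using P, R, S (subtract circle equations pairwise → linear system) gives (x, y) ≈ (-124.5, -13.2).
Distances from that point to each station vs reported:
  P: calculated 169.8 vs reported 169.8 → residual 0.0 km
  Q: calculated 33.5 vs reported 93.7 → residual 60.2 km
  R: calculated 292.7 vs reported 292.7 → residual 0.0 km
  S: calculated 188.3 vs reported 188.3 → residual 0.0 km
P, R, S are mutually consistent (residuals ≈ 0); Q is off by 60.2 km.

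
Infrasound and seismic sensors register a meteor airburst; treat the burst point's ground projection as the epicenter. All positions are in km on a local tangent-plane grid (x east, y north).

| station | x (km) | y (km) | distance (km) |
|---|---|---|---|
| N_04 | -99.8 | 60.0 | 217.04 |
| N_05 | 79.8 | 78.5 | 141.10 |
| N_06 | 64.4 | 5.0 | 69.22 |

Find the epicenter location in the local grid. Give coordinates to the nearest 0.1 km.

Circle about each station: (x + 99.8)² + (y − 60.0)² = 217.04²; (x − 79.8)² + (y − 78.5)² = 141.10²; (x − 64.4)² + (y − 5.0)² = 69.22².
Subtracting the N_04 equation from the N_05 and N_06 equations removes the quadratic terms:
359.2 x + 37.0 y = 26167.40
328.4 x − 110.0 y = 32927.27
Solving the 2×2 system: x ≈ 79.3, y ≈ -62.6 km.
Check against N_04 (with the unrounded x, y): √((x + 99.8)²+(y − 60.0)²) = 217.04 ≈ 217.04 km. ✓

(79.3, -62.6)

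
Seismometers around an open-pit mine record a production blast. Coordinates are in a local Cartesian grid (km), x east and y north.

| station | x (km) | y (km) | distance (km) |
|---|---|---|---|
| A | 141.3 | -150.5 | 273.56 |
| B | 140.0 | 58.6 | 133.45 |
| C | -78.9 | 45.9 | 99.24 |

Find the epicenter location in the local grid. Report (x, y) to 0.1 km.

x ≈ 10.2 km, y ≈ 89.6 km

Circle about each station: (x − 141.3)² + (y + 150.5)² = 273.56²; (x − 140.0)² + (y − 58.6)² = 133.45²; (x + 78.9)² + (y − 45.9)² = 99.24².
Subtracting the A equation from the B and C equations removes the quadratic terms:
-2.6 x + 418.2 y = 37444.19
-440.4 x + 392.8 y = 30702.58
Solving the 2×2 system: x ≈ 10.2, y ≈ 89.6 km.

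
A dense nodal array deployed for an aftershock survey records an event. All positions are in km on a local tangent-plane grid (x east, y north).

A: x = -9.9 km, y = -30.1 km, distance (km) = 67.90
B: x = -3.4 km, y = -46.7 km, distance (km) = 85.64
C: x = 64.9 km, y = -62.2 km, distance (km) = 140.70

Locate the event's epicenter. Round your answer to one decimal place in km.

Circle about each station: (x + 9.9)² + (y + 30.1)² = 67.90²; (x + 3.4)² + (y + 46.7)² = 85.64²; (x − 64.9)² + (y + 62.2)² = 140.70².
Subtracting pairs of circle equations eliminates x²+y² and gives linear equations (the radical axes):
13.0 x − 33.2 y = -1535.37
149.6 x − 64.2 y = -8109.25
Solving the 2×2 system: x ≈ -41.3, y ≈ 30.1 km.

x ≈ -41.3 km, y ≈ 30.1 km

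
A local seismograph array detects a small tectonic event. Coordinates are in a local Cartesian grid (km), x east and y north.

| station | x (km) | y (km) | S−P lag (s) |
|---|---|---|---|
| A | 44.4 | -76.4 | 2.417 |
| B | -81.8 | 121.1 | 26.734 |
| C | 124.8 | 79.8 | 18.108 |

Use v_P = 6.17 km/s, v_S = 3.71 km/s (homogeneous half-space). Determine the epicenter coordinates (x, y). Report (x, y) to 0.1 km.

Distance from S−P lag: d = Δt · v_P v_S / (v_P − v_S) = Δt · (6.17·3.71)/(6.17−3.71) ≈ 9.3052·Δt.
So d_A = 22.49, d_B = 248.76, d_C = 168.50 km.
Circle about each station: (x − 44.4)² + (y + 76.4)² = 22.49²; (x + 81.8)² + (y − 121.1)² = 248.76²; (x − 124.8)² + (y − 79.8)² = 168.50².
Subtracting pairs of circle equations eliminates x²+y² and gives linear equations (the radical axes):
-252.4 x + 395.0 y = -47827.61
160.8 x + 312.4 y = -13751.69
Solving the 2×2 system: x ≈ 66.8, y ≈ -78.4 km.

(66.8, -78.4)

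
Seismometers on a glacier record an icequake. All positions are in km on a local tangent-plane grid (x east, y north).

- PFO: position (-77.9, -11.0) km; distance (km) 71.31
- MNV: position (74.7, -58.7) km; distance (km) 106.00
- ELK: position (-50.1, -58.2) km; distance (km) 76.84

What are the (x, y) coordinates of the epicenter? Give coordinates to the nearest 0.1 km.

(-8.8, 6.6)

Circle about each station: (x + 77.9)² + (y + 11.0)² = 71.31²; (x − 74.7)² + (y + 58.7)² = 106.00²; (x + 50.1)² + (y + 58.2)² = 76.84².
Subtracting the PFO equation from the MNV and ELK equations removes the quadratic terms:
305.2 x − 95.4 y = -3314.51
55.6 x − 94.4 y = -1111.43
Solving the 2×2 system: x ≈ -8.8, y ≈ 6.6 km.
Check against PFO (with the unrounded x, y): √((x + 77.9)²+(y + 11.0)²) = 71.30 ≈ 71.31 km. ✓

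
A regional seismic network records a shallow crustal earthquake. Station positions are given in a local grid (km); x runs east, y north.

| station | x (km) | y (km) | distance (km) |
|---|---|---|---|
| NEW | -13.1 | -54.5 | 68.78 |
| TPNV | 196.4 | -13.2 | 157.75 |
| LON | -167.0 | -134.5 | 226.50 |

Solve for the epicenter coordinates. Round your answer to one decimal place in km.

x ≈ 52.0 km, y ≈ -76.7 km

Circle about each station: (x + 13.1)² + (y + 54.5)² = 68.78²; (x − 196.4)² + (y + 13.2)² = 157.75²; (x + 167.0)² + (y + 134.5)² = 226.50².
Subtracting the NEW equation from the TPNV and LON equations removes the quadratic terms:
419.0 x + 82.6 y = 15450.97
-307.8 x − 160.0 y = -3734.17
Solving the 2×2 system: x ≈ 52.0, y ≈ -76.7 km.
Check against NEW (with the unrounded x, y): √((x + 13.1)²+(y + 54.5)²) = 68.77 ≈ 68.78 km. ✓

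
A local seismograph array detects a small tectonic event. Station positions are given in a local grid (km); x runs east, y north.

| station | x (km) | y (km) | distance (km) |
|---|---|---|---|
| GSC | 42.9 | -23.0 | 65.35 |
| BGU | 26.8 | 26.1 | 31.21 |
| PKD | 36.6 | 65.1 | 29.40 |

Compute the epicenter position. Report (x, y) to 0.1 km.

Circle about each station: (x − 42.9)² + (y + 23.0)² = 65.35²; (x − 26.8)² + (y − 26.1)² = 31.21²; (x − 36.6)² + (y − 65.1)² = 29.40².
Subtracting the GSC equation from the BGU and PKD equations removes the quadratic terms:
-32.2 x + 98.2 y = 2326.60
-12.6 x + 176.2 y = 6614.42
Solving the 2×2 system: x ≈ 54.0, y ≈ 41.4 km.

54.0 km east, 41.4 km north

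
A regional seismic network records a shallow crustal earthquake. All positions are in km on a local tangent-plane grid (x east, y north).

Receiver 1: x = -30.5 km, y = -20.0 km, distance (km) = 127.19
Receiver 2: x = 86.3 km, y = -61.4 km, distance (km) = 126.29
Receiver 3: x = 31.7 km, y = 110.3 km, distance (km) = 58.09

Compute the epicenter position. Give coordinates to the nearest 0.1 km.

65.7 km east, 63.2 km north

Circle about each station: (x + 30.5)² + (y + 20.0)² = 127.19²; (x − 86.3)² + (y + 61.4)² = 126.29²; (x − 31.7)² + (y − 110.3)² = 58.09².
Subtracting the Receiver 1 equation from the Receiver 2 and Receiver 3 equations removes the quadratic terms:
233.6 x − 82.8 y = 10115.53
124.4 x + 260.6 y = 24643.58
Solving the 2×2 system: x ≈ 65.7, y ≈ 63.2 km.
Check against Receiver 1 (with the unrounded x, y): √((x + 30.5)²+(y + 20.0)²) = 127.19 ≈ 127.19 km. ✓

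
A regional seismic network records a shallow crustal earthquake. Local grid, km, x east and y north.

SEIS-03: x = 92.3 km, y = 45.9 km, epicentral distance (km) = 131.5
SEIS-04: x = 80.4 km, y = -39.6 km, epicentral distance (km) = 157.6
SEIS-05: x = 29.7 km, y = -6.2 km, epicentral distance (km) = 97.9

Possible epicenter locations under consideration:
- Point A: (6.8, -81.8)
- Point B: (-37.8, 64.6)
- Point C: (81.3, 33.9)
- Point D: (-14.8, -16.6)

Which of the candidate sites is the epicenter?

For each candidate, compare |candidate − station| to the reported distance:
Point A: residuals SEIS-03 22.2, SEIS-04 72.8, SEIS-05 18.9 → max 72.8 km
Point B: residuals SEIS-03 0.1, SEIS-04 0.0, SEIS-05 0.1 → max 0.1 km
Point C: residuals SEIS-03 115.2, SEIS-04 84.1, SEIS-05 32.6 → max 115.2 km
Point D: residuals SEIS-03 7.5, SEIS-04 59.7, SEIS-05 52.2 → max 59.7 km
Only Point B has all residuals ≈ 0.

Point B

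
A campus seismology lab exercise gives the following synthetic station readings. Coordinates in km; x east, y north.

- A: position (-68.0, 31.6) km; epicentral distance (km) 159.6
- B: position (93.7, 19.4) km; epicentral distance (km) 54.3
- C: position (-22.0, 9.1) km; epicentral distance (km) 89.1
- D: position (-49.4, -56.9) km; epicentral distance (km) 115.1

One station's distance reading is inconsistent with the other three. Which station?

A

Solve using three stations at a time. Using B, C, D (subtract circle equations pairwise → linear system) gives (x, y) ≈ (60.8, -23.7).
Distances from that point to each station vs reported:
  A: calculated 140.2 vs reported 159.6 → residual 19.4 km
  B: calculated 54.3 vs reported 54.3 → residual 0.0 km
  C: calculated 89.1 vs reported 89.1 → residual 0.0 km
  D: calculated 115.1 vs reported 115.1 → residual 0.0 km
B, C, D are mutually consistent (residuals ≈ 0); A is off by 19.4 km.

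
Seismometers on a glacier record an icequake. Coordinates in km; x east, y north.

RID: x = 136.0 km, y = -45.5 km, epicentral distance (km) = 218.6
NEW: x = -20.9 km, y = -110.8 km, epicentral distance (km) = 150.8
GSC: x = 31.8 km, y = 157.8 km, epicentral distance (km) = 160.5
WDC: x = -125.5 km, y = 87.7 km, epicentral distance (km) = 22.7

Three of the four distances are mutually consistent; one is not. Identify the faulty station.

Solve using three stations at a time. Using RID, NEW, GSC (subtract circle equations pairwise → linear system) gives (x, y) ≈ (-68.2, 32.3).
Distances from that point to each station vs reported:
  RID: calculated 218.6 vs reported 218.6 → residual 0.0 km
  NEW: calculated 150.8 vs reported 150.8 → residual 0.0 km
  GSC: calculated 160.5 vs reported 160.5 → residual 0.0 km
  WDC: calculated 79.6 vs reported 22.7 → residual 56.9 km
RID, NEW, GSC are mutually consistent (residuals ≈ 0); WDC is off by 56.9 km.

WDC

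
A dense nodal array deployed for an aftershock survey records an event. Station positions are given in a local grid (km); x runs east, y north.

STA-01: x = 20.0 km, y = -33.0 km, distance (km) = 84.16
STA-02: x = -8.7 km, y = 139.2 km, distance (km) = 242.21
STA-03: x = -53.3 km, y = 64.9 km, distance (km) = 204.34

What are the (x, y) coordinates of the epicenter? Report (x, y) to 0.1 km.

x ≈ 87.7 km, y ≈ -83.0 km

Circle about each station: (x − 20.0)² + (y + 33.0)² = 84.16²; (x + 8.7)² + (y − 139.2)² = 242.21²; (x + 53.3)² + (y − 64.9)² = 204.34².
Subtracting the STA-01 equation from the STA-02 and STA-03 equations removes the quadratic terms:
-57.4 x + 344.4 y = -33619.45
-146.6 x + 195.8 y = -29108.03
Solving the 2×2 system: x ≈ 87.7, y ≈ -83.0 km.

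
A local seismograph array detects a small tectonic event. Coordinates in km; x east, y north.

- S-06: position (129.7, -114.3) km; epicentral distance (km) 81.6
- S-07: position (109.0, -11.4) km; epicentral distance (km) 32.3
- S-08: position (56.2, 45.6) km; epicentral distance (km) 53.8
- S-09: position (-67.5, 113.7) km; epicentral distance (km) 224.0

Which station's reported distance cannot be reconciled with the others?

S-08

Solve using three stations at a time. Using S-06, S-07, S-09 (subtract circle equations pairwise → linear system) gives (x, y) ≈ (95.0, -40.5).
Distances from that point to each station vs reported:
  S-06: calculated 81.6 vs reported 81.6 → residual 0.0 km
  S-07: calculated 32.3 vs reported 32.3 → residual 0.0 km
  S-08: calculated 94.4 vs reported 53.8 → residual 40.6 km
  S-09: calculated 224.0 vs reported 224.0 → residual 0.0 km
S-06, S-07, S-09 are mutually consistent (residuals ≈ 0); S-08 is off by 40.6 km.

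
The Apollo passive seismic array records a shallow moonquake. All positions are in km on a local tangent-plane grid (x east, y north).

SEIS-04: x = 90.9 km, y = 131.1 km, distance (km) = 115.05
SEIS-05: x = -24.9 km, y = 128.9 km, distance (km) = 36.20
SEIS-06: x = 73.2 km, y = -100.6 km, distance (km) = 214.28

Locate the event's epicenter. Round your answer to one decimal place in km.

x ≈ -17.8 km, y ≈ 93.4 km

Circle about each station: (x − 90.9)² + (y − 131.1)² = 115.05²; (x + 24.9)² + (y − 128.9)² = 36.20²; (x − 73.2)² + (y + 100.6)² = 214.28².
Subtracting the SEIS-04 equation from the SEIS-05 and SEIS-06 equations removes the quadratic terms:
-231.6 x − 4.4 y = 3711.26
-35.4 x − 463.4 y = -42650.84
Solving the 2×2 system: x ≈ -17.8, y ≈ 93.4 km.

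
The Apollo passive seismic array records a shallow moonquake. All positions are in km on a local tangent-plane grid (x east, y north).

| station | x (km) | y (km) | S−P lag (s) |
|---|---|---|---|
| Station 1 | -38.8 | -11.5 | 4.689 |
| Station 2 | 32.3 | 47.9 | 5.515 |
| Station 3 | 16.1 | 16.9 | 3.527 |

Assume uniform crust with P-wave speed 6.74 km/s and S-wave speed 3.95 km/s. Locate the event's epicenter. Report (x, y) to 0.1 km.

Distance from S−P lag: d = Δt · v_P v_S / (v_P − v_S) = Δt · (6.74·3.95)/(6.74−3.95) ≈ 9.5423·Δt.
So d_Station 1 = 44.74, d_Station 2 = 52.63, d_Station 3 = 33.66 km.
Circle about each station: (x + 38.8)² + (y + 11.5)² = 44.74²; (x − 32.3)² + (y − 47.9)² = 52.63²; (x − 16.1)² + (y − 16.9)² = 33.66².
Subtracting pairs of circle equations eliminates x²+y² and gives linear equations (the radical axes):
142.2 x + 118.8 y = 931.76
109.8 x + 56.8 y = -224.20
Solving the 2×2 system: x ≈ -16.0, y ≈ 27.0 km.

-16.0 km east, 27.0 km north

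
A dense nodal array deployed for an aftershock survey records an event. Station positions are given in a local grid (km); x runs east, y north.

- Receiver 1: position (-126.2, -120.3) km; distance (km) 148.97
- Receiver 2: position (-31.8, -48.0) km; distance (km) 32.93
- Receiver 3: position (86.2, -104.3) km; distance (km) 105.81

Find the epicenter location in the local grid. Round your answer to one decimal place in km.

Circle about each station: (x + 126.2)² + (y + 120.3)² = 148.97²; (x + 31.8)² + (y + 48.0)² = 32.93²; (x − 86.2)² + (y + 104.3)² = 105.81².
Subtracting pairs of circle equations eliminates x²+y² and gives linear equations (the radical axes):
188.8 x + 144.6 y = -5975.61
424.8 x + 32.0 y = -1093.30
Solving the 2×2 system: x ≈ 0.6, y ≈ -42.1 km.
Check against Receiver 1 (with the unrounded x, y): √((x + 126.2)²+(y + 120.3)²) = 148.97 ≈ 148.97 km. ✓

0.6 km east, -42.1 km north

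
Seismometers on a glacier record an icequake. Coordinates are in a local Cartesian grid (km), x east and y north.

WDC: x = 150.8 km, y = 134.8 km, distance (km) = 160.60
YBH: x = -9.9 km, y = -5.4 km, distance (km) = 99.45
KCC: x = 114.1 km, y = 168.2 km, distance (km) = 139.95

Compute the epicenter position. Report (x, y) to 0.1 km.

Circle about each station: (x − 150.8)² + (y − 134.8)² = 160.60²; (x + 9.9)² + (y + 5.4)² = 99.45²; (x − 114.1)² + (y − 168.2)² = 139.95².
Subtracting pairs of circle equations eliminates x²+y² and gives linear equations (the radical axes):
-321.4 x − 280.4 y = -24882.45
-73.4 x + 66.8 y = 6604.73
Solving the 2×2 system: x ≈ -4.5, y ≈ 93.9 km.

-4.5 km east, 93.9 km north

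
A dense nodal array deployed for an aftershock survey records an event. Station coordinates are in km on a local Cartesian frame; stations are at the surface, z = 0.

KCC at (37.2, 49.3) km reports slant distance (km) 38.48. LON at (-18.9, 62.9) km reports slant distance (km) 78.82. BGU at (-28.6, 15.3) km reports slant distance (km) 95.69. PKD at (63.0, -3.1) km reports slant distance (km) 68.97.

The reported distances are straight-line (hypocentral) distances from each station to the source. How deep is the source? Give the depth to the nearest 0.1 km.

Each station gives a sphere (x−x_i)² + (y−y_i)² + z² = d_i² (stations at z=0).
Subtracting the KCC sphere from LON and BGU: z² cancels, leaving linear equations in x and y:
-112.2 x + 27.2 y = -4232.59
-131.6 x − 68.0 y = -10438.15
Solving: x ≈ 51.006, y ≈ 54.790 km (keep extra digits for the depth step; rounded: 51.0, 54.8).
Then from the KCC sphere: z² = 38.48² − (x − 37.2)² − (y − 49.3)² with x = 51.006, y = 54.790, so z ≈ 35.496 ≈ 35.5 km.
Check against PKD (with the unrounded solution): distance 68.96 ≈ 68.97 km. ✓

depth ≈ 35.5 km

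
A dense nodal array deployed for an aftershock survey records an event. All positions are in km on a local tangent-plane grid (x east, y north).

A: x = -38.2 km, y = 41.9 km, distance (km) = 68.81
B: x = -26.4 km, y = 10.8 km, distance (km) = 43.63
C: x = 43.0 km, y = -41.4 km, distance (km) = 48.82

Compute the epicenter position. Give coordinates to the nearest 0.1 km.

Circle about each station: (x + 38.2)² + (y − 41.9)² = 68.81²; (x + 26.4)² + (y − 10.8)² = 43.63²; (x − 43.0)² + (y + 41.4)² = 48.82².
Subtracting pairs of circle equations eliminates x²+y² and gives linear equations (the radical axes):
23.6 x − 62.2 y = 429.99
162.4 x − 166.6 y = 2699.53
Solving the 2×2 system: x ≈ 15.6, y ≈ -1.0 km.

x ≈ 15.6 km, y ≈ -1.0 km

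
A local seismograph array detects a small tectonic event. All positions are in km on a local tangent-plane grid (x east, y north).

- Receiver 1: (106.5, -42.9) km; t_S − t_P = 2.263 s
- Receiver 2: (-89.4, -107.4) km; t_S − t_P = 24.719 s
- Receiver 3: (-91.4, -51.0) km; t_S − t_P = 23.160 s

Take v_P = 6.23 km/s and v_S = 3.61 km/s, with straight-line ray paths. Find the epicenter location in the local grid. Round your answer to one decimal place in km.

Distance from S−P lag: d = Δt · v_P v_S / (v_P − v_S) = Δt · (6.23·3.61)/(6.23−3.61) ≈ 8.5841·Δt.
So d_Receiver 1 = 19.43, d_Receiver 2 = 212.19, d_Receiver 3 = 198.81 km.
Circle about each station: (x − 106.5)² + (y + 42.9)² = 19.43²; (x + 89.4)² + (y + 107.4)² = 212.19²; (x + 91.4)² + (y + 51.0)² = 198.81².
Subtracting pairs of circle equations eliminates x²+y² and gives linear equations (the radical axes):
-391.8 x − 129.0 y = -38302.61
-395.8 x − 16.2 y = -41375.59
Solving the 2×2 system: x ≈ 105.5, y ≈ -23.5 km.

(105.5, -23.5)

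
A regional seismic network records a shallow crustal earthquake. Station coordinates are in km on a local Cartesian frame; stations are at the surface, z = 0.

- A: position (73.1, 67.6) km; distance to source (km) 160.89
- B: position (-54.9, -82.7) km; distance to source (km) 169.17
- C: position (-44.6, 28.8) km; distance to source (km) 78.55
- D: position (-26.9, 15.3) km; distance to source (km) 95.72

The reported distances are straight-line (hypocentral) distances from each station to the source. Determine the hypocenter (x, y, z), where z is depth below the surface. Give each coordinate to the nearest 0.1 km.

x ≈ -78.8 km, y ≈ 76.4 km, depth ≈ 52.3 km

Each station gives a sphere (x−x_i)² + (y−y_i)² + z² = d_i² (stations at z=0).
Subtracting the A sphere from B and C: z² cancels, leaving linear equations in x and y:
-256.0 x − 300.6 y = -2792.97
-235.4 x − 77.6 y = 12620.72
Solving: x ≈ -78.799, y ≈ 76.399 km (keep extra digits for the depth step; rounded: -78.8, 76.4).
Then from the A sphere: z² = 160.89² − (x − 73.1)² − (y − 67.6)² with x = -78.799, y = 76.399, so z ≈ 52.296 ≈ 52.3 km.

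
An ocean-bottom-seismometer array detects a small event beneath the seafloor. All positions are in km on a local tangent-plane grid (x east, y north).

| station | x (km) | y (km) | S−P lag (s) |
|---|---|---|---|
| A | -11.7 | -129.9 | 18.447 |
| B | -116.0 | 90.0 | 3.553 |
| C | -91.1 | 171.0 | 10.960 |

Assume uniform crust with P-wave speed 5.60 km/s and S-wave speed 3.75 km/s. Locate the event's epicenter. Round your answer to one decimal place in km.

(-119.2, 49.8)

Distance from S−P lag: d = Δt · v_P v_S / (v_P − v_S) = Δt · (5.60·3.75)/(5.60−3.75) ≈ 11.3514·Δt.
So d_A = 209.40, d_B = 40.33, d_C = 124.41 km.
Circle about each station: (x + 11.7)² + (y + 129.9)² = 209.40²; (x + 116.0)² + (y − 90.0)² = 40.33²; (x + 91.1)² + (y − 171.0)² = 124.41².
Subtracting the A equation from the B and C equations removes the quadratic terms:
-208.6 x + 439.8 y = 46766.95
-158.8 x + 601.8 y = 48899.82
Solving the 2×2 system: x ≈ -119.2, y ≈ 49.8 km.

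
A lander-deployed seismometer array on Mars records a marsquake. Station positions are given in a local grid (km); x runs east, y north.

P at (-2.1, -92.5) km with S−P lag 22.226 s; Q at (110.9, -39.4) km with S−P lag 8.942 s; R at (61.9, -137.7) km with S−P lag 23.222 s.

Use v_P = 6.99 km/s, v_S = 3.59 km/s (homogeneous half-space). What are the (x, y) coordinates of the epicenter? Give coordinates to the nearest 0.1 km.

Distance from S−P lag: d = Δt · v_P v_S / (v_P − v_S) = Δt · (6.99·3.59)/(6.99−3.59) ≈ 7.3806·Δt.
So d_P = 164.04, d_Q = 66.00, d_R = 171.39 km.
Circle about each station: (x + 2.1)² + (y + 92.5)² = 164.04²; (x − 110.9)² + (y + 39.4)² = 66.00²; (x − 61.9)² + (y + 137.7)² = 171.39².
Subtracting the P equation from the Q and R equations removes the quadratic terms:
226.0 x + 106.2 y = 27843.63
128.0 x − 90.4 y = 11766.83
Solving the 2×2 system: x ≈ 110.7, y ≈ 26.6 km.

110.7 km east, 26.6 km north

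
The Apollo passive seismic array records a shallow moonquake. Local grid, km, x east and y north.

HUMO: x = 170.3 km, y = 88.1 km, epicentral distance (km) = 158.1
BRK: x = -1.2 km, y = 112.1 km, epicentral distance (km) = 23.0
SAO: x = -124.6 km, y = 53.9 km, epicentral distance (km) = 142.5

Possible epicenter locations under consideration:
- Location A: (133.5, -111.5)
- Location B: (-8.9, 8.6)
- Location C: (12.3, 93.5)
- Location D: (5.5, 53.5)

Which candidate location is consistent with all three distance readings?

For each candidate, compare |candidate − station| to the reported distance:
Location A: residuals HUMO 44.9, BRK 238.0, SAO 164.0 → max 238.0 km
Location B: residuals HUMO 37.9, BRK 80.8, SAO 18.2 → max 80.8 km
Location C: residuals HUMO 0.0, BRK 0.0, SAO 0.0 → max 0.0 km
Location D: residuals HUMO 10.3, BRK 36.0, SAO 12.4 → max 36.0 km
Only Location C has all residuals ≈ 0.

Location C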